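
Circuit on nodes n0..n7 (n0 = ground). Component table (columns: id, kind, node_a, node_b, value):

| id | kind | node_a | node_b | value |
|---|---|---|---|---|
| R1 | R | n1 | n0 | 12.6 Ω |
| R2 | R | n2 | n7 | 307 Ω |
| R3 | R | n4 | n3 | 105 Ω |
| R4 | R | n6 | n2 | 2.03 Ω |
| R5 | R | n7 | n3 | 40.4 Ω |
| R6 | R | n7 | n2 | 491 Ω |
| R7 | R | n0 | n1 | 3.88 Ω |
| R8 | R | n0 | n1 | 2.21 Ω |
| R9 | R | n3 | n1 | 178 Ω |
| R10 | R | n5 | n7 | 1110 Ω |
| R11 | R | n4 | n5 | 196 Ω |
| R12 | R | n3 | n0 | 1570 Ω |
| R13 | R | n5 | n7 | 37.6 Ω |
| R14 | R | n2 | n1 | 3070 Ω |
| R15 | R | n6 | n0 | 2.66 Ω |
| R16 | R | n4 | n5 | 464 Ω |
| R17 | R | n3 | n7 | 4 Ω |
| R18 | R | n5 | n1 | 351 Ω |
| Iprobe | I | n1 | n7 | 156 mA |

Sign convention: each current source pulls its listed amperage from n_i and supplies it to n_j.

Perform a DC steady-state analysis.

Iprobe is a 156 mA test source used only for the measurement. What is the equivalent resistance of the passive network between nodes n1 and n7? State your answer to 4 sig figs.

R_eq = 72.26 Ω

Apply KCL at each of the 7 non-ground nodes and solve the resulting linear system.
Node n1: branches {R1, R7, R8, R9, R14, R18, Iprobe} → V_1 = -0.08188
Node n2: branches {R2, R4, R6, R14} → V_2 = 0.2706
Node n3: branches {R3, R5, R9, R12, R17} → V_3 = 10.93
Node n4: branches {R3, R11, R16} → V_4 = 10.63
Node n5: branches {R10, R11, R13, R16, R18} → V_5 = 10.23
Node n6: branches {R4, R15} → V_6 = 0.1535
Node n7: branches {R2, R5, R6, R10, R13, R17, Iprobe} → V_7 = 11.19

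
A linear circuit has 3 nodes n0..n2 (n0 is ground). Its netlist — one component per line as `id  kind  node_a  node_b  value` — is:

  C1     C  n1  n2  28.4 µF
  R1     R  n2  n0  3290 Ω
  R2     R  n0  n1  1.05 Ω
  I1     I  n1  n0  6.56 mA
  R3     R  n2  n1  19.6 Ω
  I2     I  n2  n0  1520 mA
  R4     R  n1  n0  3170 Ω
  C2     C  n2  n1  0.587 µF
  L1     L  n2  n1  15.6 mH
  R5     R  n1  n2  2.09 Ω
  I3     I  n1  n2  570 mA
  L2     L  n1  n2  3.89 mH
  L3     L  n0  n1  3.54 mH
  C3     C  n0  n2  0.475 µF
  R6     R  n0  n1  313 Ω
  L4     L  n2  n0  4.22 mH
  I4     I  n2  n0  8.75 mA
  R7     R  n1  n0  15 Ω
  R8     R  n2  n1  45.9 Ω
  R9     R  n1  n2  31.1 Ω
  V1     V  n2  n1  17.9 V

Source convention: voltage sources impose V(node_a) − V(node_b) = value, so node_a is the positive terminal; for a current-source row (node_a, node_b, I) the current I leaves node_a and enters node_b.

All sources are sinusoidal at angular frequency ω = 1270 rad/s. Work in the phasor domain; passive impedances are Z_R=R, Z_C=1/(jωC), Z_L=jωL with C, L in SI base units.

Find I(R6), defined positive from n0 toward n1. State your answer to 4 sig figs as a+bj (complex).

0.007732-0.007311j A

Apply KCL at each of the 2 non-ground nodes and solve the resulting linear system.
Node n1: branches {C1, R2, I1, R3, R4, C2, L1, R5, I3, L2, L3, R6, R7, R8, R9, V1} → V_1 = -2.420+2.288j
Node n2: branches {C1, R1, R3, I2, C2, L1, R5, I3, L2, C3, L4, I4, R8, R9, V1} → V_2 = 15.48+2.288j
Source currents: i(V1)=-11.83+6.746j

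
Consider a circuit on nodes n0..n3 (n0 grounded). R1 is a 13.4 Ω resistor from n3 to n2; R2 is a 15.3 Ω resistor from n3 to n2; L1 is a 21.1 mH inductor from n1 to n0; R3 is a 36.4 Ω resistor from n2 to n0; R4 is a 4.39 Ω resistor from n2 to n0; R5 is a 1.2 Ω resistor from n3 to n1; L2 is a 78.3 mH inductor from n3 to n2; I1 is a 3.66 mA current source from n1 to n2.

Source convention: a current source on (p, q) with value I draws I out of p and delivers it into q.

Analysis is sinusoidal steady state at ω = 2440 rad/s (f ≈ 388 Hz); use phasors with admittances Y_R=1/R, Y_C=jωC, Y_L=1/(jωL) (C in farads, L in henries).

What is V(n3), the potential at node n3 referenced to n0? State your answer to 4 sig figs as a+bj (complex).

Apply KCL at each of the 3 non-ground nodes and solve the resulting linear system.
Node n1: branches {L1, R5, I1} → V_1 = -0.02852-0.007722j
Node n2: branches {R1, R2, R3, R4, L2, I1} → V_2 = 0.0005876-0.002170j
Node n3: branches {R1, R2, R5, L2} → V_3 = -0.02430-0.007057j

-0.02430-0.007057j V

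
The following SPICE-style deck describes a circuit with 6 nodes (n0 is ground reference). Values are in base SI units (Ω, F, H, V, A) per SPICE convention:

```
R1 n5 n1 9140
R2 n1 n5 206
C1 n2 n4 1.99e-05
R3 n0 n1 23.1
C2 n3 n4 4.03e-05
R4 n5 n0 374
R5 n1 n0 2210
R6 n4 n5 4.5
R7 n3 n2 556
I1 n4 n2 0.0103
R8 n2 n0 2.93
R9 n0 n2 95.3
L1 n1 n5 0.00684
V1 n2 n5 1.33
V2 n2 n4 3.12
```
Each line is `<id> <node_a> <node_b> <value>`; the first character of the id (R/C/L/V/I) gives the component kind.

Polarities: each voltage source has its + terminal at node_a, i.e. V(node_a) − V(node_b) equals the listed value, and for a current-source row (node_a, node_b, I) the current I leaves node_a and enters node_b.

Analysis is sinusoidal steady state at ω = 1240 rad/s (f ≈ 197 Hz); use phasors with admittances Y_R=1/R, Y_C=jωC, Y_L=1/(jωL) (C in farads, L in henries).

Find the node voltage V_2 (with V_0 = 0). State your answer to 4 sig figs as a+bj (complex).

Apply KCL at each of the 5 non-ground nodes and solve the resulting linear system.
Node n1: branches {R1, R2, R3, R5, L1} → V_1 = -1.048+0.3408j
Node n2: branches {C1, R7, I1, R8, R9, V1, V2} → V_2 = 0.1394-0.04205j
Node n3: branches {C2, R7} → V_3 = -2.977-0.1542j
Node n4: branches {C1, C2, R6, I1, V2} → V_4 = -2.981-0.04205j
Node n5: branches {R1, R2, R4, R6, L1, V1} → V_5 = -1.191-0.04205j
Source currents: i(V1)=0.3487+0.01479j, i(V2)=-0.3931-0.07719j

0.1394-0.04205j V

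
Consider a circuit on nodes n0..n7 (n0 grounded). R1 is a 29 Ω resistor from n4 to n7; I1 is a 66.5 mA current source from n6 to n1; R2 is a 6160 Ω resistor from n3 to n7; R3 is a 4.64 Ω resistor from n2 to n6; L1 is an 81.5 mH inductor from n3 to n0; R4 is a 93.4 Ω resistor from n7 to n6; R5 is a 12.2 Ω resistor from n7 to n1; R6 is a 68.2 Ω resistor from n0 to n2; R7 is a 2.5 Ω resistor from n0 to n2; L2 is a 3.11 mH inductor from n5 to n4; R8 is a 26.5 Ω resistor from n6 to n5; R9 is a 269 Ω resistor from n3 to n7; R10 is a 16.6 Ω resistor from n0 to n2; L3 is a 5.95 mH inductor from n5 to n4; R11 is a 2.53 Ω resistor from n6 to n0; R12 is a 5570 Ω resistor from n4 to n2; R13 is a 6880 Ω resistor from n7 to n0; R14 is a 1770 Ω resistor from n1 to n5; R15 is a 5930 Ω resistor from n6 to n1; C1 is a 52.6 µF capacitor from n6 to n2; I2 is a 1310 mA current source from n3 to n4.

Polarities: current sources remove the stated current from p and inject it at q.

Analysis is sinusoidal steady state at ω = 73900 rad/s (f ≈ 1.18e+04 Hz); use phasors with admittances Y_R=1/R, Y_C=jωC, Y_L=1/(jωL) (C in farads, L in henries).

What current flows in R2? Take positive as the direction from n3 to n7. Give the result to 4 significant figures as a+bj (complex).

-0.05478-0.002380j A

Apply KCL at each of the 7 non-ground nodes and solve the resulting linear system.
Node n1: branches {I1, R5, R14, R15} → V_1 = -4.350+9.273j
Node n2: branches {R3, R6, R7, R10, R12, C1} → V_2 = 0.005902-0.06701j
Node n3: branches {R2, L1, R9, I2} → V_3 = -342.6-5.277j
Node n4: branches {R1, L2, L3, R12, I2} → V_4 = 29.03+14.28j
Node n5: branches {L2, R8, L3, R14} → V_5 = 3.165-4.403j
Node n6: branches {I1, R3, R4, R8, R11, R15, C1} → V_6 = -0.002954-0.06688j
Node n7: branches {R1, R2, R4, R5, R9, R13} → V_7 = -5.222+9.386j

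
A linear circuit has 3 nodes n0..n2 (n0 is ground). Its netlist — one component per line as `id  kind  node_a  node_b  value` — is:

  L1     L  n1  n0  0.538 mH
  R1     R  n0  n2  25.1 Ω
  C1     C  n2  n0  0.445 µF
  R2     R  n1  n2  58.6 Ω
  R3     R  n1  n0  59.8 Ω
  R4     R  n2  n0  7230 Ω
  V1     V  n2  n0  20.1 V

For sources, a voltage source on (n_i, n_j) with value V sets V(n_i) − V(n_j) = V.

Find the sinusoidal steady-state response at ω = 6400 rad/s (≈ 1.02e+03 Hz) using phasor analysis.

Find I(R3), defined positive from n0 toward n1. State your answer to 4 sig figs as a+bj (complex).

-0.002267-0.01949j A

Apply KCL at each of the 2 non-ground nodes and solve the resulting linear system.
Node n1: branches {L1, R2, R3} → V_1 = 0.1356+1.165j
Node n2: branches {R1, C1, R2, R4, V1} → V_2 = 20.10+0.000j
Source currents: i(V1)=-1.144-0.03736j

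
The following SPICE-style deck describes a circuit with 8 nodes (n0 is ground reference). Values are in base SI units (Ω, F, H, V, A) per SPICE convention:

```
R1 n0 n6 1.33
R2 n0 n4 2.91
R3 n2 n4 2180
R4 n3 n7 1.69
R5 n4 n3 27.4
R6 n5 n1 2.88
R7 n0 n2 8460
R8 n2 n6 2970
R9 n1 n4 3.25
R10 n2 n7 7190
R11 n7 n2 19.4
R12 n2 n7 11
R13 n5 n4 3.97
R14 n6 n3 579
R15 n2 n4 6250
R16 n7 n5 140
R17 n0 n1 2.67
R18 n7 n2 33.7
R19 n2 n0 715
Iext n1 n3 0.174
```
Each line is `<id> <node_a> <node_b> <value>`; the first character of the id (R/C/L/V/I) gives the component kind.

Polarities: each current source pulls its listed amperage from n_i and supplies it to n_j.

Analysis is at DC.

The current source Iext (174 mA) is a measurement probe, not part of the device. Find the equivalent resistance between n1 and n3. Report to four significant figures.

Element admittances at DC:
  Y(R1) = 0.7519 S between n0,n6
  Y(R2) = 0.3436 S between n0,n4
  Y(R3) = 0.0004587 S between n2,n4
  Y(R4) = 0.5917 S between n3,n7
  Y(R5) = 0.03650 S between n4,n3
  Y(R6) = 0.3472 S between n5,n1
  Y(R7) = 0.0001182 S between n0,n2
  Y(R8) = 0.0003367 S between n2,n6
  Y(R9) = 0.3077 S between n1,n4
  Y(R10) = 0.0001391 S between n2,n7
  Y(R11) = 0.05155 S between n7,n2
  Y(R12) = 0.09091 S between n2,n7
  Y(R13) = 0.2519 S between n5,n4
  Y(R14) = 0.001727 S between n6,n3
  Y(R15) = 0.0001600 S between n2,n4
  Y(R16) = 0.007143 S between n7,n5
  Y(R17) = 0.3745 S between n0,n1
  Y(R18) = 0.02967 S between n7,n2
  Y(R19) = 0.001399 S between n2,n0
  Iext: injects 0.174 A into n3 (from n1)
Assemble and solve the 7×7 MNA system:
  V(n1)=-0.1332  V(n2)=3.626  V(n3)=3.737  V(n4)=0.1069  V(n5)=0.01145  V(n6)=0.01018  V(n7)=3.678

R_eq = 22.24 Ω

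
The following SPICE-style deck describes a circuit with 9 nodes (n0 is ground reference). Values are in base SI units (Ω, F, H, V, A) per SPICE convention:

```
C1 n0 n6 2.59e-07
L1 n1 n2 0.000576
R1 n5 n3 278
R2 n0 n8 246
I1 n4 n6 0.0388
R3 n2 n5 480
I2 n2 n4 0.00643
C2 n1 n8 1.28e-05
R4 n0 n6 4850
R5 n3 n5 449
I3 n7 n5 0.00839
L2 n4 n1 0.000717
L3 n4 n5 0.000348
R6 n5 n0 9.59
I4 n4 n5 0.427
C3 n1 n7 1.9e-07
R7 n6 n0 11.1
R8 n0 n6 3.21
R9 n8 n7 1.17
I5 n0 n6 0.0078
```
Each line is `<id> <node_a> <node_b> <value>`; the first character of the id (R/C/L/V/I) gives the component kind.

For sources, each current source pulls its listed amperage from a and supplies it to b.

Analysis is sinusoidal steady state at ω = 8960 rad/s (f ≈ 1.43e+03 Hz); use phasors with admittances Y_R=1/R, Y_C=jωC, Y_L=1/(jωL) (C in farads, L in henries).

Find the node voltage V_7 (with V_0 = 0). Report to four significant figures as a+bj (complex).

Element admittances at ω=8960 rad/s:
  Y(C1) = 0.000+0.002321j S between n0,n6
  Y(L1) = 0.000-0.1938j S between n1,n2
  Y(R1) = 0.003597+0.000j S between n5,n3
  Y(R2) = 0.004065+0.000j S between n0,n8
  I1: injects 0.0388 A into n6 (from n4)
  Y(R3) = 0.002083+0.000j S between n2,n5
  I2: injects 0.00643 A into n4 (from n2)
  Y(C2) = 0.000+0.1147j S between n1,n8
  Y(R4) = 0.0002062+0.000j S between n0,n6
  Y(R5) = 0.002227+0.000j S between n3,n5
  I3: injects 0.00839 A into n5 (from n7)
  Y(L2) = 0.000-0.1557j S between n4,n1
  Y(L3) = 0.000-0.3207j S between n4,n5
  Y(R6) = 0.1043+0.000j S between n5,n0
  I4: injects 0.427 A into n5 (from n4)
  Y(C3) = 0.000+0.001702j S between n1,n7
  Y(R7) = 0.09009+0.000j S between n6,n0
  Y(R8) = 0.3115+0.000j S between n0,n6
  Y(R9) = 0.8547+0.000j S between n8,n7
  I5: injects 0.0078 A into n6 (from n0)
Assemble and solve the 8×8 MNA system:
  V(n1)=-0.4443-1.500j  V(n2)=-0.4613-1.532j  V(n3)=-0.3567+0.05621j  V(n4)=-0.3853-1.417j  V(n5)=-0.3567+0.05621j  V(n6)=0.1160-0.0006697j  V(n7)=-0.4035-1.442j  V(n8)=-0.3938-1.442j

-0.4035-1.442j V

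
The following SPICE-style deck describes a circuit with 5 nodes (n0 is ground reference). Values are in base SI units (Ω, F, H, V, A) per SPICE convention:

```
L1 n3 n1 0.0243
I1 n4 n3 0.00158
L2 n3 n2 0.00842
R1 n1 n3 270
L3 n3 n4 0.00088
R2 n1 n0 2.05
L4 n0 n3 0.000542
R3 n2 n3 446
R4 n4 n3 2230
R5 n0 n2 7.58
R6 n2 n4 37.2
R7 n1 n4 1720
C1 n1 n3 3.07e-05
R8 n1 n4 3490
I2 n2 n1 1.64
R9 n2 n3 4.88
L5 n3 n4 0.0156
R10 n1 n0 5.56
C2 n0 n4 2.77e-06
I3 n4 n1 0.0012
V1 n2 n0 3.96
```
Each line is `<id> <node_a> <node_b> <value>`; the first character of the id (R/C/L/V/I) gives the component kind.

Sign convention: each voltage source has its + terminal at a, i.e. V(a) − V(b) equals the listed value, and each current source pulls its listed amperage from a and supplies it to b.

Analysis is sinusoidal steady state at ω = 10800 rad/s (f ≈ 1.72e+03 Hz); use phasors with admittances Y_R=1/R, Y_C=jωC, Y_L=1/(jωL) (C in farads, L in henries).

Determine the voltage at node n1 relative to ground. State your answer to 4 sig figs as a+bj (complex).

Apply KCL at each of the 4 non-ground nodes and solve the resulting linear system.
Node n1: branches {L1, R1, R2, R7, C1, R8, I2, R10, I3} → V_1 = 2.457+0.4869j
Node n2: branches {L2, R3, R5, R6, I2, R9, V1} → V_2 = 3.960+0.000j
Node n3: branches {L1, I1, L2, R1, L3, L4, R3, R4, C1, R9, L5} → V_3 = 3.449+0.5066j
Node n4: branches {I1, L3, R4, R6, R7, R8, L5, C2, I3} → V_4 = 4.829+0.3385j
Source currents: i(V1)=-2.239+0.1197j

2.457+0.4869j V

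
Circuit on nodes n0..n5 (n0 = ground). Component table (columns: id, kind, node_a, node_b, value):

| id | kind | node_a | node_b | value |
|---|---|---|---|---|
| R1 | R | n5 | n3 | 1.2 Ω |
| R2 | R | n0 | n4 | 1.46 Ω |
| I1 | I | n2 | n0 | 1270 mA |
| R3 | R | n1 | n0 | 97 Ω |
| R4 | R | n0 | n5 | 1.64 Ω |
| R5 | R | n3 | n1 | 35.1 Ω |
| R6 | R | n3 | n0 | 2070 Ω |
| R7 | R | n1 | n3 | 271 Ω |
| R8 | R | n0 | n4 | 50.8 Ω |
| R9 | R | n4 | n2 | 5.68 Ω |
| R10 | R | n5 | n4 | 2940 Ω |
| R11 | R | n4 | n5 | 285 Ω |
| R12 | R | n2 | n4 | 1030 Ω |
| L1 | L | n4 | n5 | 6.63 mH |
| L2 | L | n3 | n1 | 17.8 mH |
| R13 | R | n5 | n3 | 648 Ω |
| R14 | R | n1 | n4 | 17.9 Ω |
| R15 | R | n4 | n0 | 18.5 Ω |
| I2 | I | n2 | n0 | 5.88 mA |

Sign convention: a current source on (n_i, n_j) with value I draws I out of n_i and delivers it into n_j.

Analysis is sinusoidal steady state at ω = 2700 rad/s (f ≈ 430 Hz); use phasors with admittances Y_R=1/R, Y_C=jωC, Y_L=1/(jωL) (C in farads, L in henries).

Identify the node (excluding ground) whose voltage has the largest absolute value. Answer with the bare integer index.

2

Element admittances at ω=2700 rad/s:
  Y(R1) = 0.8333+0.000j S between n5,n3
  Y(R2) = 0.6849+0.000j S between n0,n4
  I1: injects 1.27 A into n0 (from n2)
  Y(R3) = 0.01031+0.000j S between n1,n0
  Y(R4) = 0.6098+0.000j S between n0,n5
  Y(R5) = 0.02849+0.000j S between n3,n1
  Y(R6) = 0.0004831+0.000j S between n3,n0
  Y(R7) = 0.003690+0.000j S between n1,n3
  Y(R8) = 0.01969+0.000j S between n0,n4
  Y(R9) = 0.1761+0.000j S between n4,n2
  Y(R10) = 0.0003401+0.000j S between n5,n4
  Y(R11) = 0.003509+0.000j S between n4,n5
  Y(R12) = 0.0009709+0.000j S between n2,n4
  Y(L1) = 0.000-0.05586j S between n4,n5
  Y(L2) = 0.000-0.02081j S between n3,n1
  Y(R13) = 0.001543+0.000j S between n5,n3
  Y(R14) = 0.05587+0.000j S between n1,n4
  Y(R15) = 0.05405+0.000j S between n4,n0
  I2: injects 0.00588 A into n0 (from n2)
Assemble and solve the 5×5 MNA system:
  V(n1)=-0.8803-0.1760j  V(n2)=-8.809-0.1149j  V(n3)=-0.1219+0.1520j  V(n4)=-1.602-0.1149j  V(n5)=-0.08458+0.1458j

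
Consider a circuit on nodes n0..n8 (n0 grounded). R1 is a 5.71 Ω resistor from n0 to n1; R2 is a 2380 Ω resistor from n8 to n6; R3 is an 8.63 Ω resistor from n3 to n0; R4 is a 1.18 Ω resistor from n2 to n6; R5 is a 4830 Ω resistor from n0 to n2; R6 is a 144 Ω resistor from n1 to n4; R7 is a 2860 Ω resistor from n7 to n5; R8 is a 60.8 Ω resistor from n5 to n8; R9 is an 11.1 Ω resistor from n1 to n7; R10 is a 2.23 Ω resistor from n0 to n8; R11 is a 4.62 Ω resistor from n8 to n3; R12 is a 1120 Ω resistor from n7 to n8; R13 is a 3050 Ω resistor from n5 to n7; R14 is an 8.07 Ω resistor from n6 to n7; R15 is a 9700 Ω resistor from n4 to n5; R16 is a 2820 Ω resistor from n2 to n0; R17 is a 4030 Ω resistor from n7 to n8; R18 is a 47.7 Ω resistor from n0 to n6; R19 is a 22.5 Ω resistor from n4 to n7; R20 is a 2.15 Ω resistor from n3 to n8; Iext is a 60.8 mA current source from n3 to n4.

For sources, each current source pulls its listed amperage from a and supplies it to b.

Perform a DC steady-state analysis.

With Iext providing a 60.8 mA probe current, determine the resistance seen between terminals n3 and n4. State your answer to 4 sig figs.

Element admittances at DC:
  Y(R1) = 0.1751 S between n0,n1
  Y(R2) = 0.0004202 S between n8,n6
  Y(R3) = 0.1159 S between n3,n0
  Y(R4) = 0.8475 S between n2,n6
  Y(R5) = 0.0002070 S between n0,n2
  Y(R6) = 0.006944 S between n1,n4
  Y(R7) = 0.0003497 S between n7,n5
  Y(R8) = 0.01645 S between n5,n8
  Y(R9) = 0.09009 S between n1,n7
  Y(R10) = 0.4484 S between n0,n8
  Y(R11) = 0.2165 S between n8,n3
  Y(R12) = 0.0008929 S between n7,n8
  Y(R13) = 0.0003279 S between n5,n7
  Y(R14) = 0.1239 S between n6,n7
  Y(R15) = 0.0001031 S between n4,n5
  Y(R16) = 0.0003546 S between n2,n0
  Y(R17) = 0.0002481 S between n7,n8
  Y(R18) = 0.02096 S between n0,n6
  Y(R19) = 0.04444 S between n4,n7
  Y(R20) = 0.4651 S between n3,n8
  Iext: injects 0.0608 A into n4 (from n3)
Assemble and solve the 8×8 MNA system:
  V(n1)=0.2670  V(n2)=0.5672  V(n3)=-0.1545  V(n4)=1.794  V(n5)=-0.05042  V(n6)=0.5676  V(n7)=0.6684  V(n8)=-0.09159

R_eq = 32.04 Ω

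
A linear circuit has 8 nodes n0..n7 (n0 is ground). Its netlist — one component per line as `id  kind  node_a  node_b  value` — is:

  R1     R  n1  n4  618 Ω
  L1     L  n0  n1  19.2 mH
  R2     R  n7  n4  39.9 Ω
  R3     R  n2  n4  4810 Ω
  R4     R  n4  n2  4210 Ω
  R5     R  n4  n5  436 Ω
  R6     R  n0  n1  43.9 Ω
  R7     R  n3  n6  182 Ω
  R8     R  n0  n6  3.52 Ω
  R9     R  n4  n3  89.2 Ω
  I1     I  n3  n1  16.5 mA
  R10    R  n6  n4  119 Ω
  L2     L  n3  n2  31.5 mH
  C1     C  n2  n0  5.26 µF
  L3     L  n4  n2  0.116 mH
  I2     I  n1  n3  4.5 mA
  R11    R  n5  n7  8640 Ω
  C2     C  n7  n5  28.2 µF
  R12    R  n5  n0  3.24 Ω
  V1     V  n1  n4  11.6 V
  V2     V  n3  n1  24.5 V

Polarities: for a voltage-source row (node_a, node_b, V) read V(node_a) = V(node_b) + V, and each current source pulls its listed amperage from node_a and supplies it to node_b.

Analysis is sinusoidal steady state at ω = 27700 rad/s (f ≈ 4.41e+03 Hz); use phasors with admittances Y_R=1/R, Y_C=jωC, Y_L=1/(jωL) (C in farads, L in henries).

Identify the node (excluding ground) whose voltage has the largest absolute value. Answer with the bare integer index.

3

MNA unknowns: 7 node voltages V₁..V_7 plus 2 source currents (V1, V2)
R1: Y=0.001618+0.000j on G[1,4]
L1: Y=0.000-0.001880j on G[0,1]
R2: Y=0.02506+0.000j on G[7,4]
R3: Y=0.0002079+0.000j on G[2,4]
R4: Y=0.0002375+0.000j on G[4,2]
R5: Y=0.002294+0.000j on G[4,5]
R6: Y=0.02278+0.000j on G[0,1]
R7: Y=0.005495+0.000j on G[3,6]
R8: Y=0.2841+0.000j on G[0,6]
R9: Y=0.01121+0.000j on G[4,3]
I1: z[3]−=0.0165, z[1]+=0.0165
R10: Y=0.008403+0.000j on G[6,4]
L2: Y=0.000-0.001146j on G[3,2]
C1: Y=0.000+0.1457j on G[2,0]
L3: Y=0.000-0.3112j on G[4,2]
I2: z[1]−=0.0045, z[3]+=0.0045
R11: Y=0.0001157+0.000j on G[5,7]
C2: Y=0.000+0.7811j on G[7,5]
R12: Y=0.3086+0.000j on G[5,0]
V1: row V1−V4=11.6, i_V1 at 1,4
V2: row V3−V1=24.5, i_V2 at 3,1
solve → V1=11.19+1.575j, V2=-0.5147+2.953j, V3=35.69+1.575j, V4=-0.4090+1.575j, V5=-0.03674+0.1273j, V6=0.6466+0.07347j, V7=0.009292+0.1407j
aux → i_V1=-0.8723+0.01840j, i_V2=-0.6077+0.03324j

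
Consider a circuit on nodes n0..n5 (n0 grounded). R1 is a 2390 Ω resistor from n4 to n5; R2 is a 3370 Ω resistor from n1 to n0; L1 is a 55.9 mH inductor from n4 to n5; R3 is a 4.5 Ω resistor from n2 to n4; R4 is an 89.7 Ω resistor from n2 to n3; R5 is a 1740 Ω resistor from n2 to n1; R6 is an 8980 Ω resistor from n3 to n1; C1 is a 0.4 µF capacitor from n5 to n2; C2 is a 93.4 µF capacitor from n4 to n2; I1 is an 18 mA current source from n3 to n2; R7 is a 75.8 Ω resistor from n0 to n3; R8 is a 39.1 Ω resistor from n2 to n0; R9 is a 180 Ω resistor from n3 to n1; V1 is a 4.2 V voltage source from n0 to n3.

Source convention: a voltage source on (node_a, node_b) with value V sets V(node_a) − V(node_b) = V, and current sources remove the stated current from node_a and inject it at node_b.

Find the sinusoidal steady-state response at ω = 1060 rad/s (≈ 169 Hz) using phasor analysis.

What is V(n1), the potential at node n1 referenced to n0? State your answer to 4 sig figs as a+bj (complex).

-3.713+0.000j V

Element admittances at ω=1060 rad/s:
  Y(R1) = 0.0004184+0.000j S between n4,n5
  Y(R2) = 0.0002967+0.000j S between n1,n0
  Y(L1) = 0.000-0.01688j S between n4,n5
  Y(R3) = 0.2222+0.000j S between n2,n4
  Y(R4) = 0.01115+0.000j S between n2,n3
  Y(R5) = 0.0005747+0.000j S between n2,n1
  Y(R6) = 0.0001114+0.000j S between n3,n1
  Y(C1) = 0.000+0.0004240j S between n5,n2
  Y(C2) = 0.000+0.09900j S between n4,n2
  I1: injects 0.018 A into n2 (from n3)
  Y(R7) = 0.01319+0.000j S between n0,n3
  Y(R8) = 0.02558+0.000j S between n2,n0
  Y(R9) = 0.005556+0.000j S between n3,n1
  V1: constraint V(n0)−V(n3) = 4.2
Assemble and solve the 6×6 MNA system:
  V(n1)=-3.713+0.000j  V(n2)=-0.8300+0.000j  V(n3)=-4.200+0.000j  V(n4)=-0.8300+0.000j  V(n5)=-0.8300+0.000j
  i(V1)=-0.07774+0.000j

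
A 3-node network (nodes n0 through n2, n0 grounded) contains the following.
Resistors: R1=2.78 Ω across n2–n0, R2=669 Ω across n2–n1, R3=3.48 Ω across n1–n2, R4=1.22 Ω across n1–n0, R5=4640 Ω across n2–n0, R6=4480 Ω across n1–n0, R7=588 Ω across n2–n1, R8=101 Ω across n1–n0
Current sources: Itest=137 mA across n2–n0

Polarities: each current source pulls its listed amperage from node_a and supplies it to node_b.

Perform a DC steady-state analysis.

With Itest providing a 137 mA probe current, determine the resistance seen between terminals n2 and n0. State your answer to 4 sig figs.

Element admittances at DC:
  Y(R1) = 0.3597 S between n2,n0
  Y(R2) = 0.001495 S between n2,n1
  Y(R3) = 0.2874 S between n1,n2
  Y(R4) = 0.8197 S between n1,n0
  Y(R5) = 0.0002155 S between n2,n0
  Y(R6) = 0.0002232 S between n1,n0
  Y(R7) = 0.001701 S between n2,n1
  Y(R8) = 0.009901 S between n1,n0
  Itest: injects 0.137 A into n0 (from n2)
Assemble and solve the 2×2 MNA system:
  V(n1)=-0.06178  V(n2)=-0.2382

R_eq = 1.739 Ω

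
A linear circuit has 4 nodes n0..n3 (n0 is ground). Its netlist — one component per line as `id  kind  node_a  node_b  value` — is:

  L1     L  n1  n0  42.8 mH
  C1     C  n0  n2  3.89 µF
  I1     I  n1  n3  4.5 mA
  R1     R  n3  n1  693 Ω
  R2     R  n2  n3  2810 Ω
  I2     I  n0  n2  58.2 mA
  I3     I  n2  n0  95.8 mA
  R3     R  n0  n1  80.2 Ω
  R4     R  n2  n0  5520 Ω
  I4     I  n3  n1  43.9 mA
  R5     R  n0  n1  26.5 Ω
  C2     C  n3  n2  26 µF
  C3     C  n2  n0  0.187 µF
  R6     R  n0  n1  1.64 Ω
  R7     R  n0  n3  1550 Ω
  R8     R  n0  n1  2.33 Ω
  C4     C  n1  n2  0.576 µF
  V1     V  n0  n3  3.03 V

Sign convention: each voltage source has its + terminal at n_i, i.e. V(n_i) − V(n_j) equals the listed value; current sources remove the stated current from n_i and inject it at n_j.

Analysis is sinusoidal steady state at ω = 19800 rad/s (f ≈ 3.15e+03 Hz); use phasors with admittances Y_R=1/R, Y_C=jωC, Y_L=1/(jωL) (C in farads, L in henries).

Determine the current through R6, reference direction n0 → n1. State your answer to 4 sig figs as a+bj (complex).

-0.01904+0.01656j A

Apply KCL at each of the 3 non-ground nodes and solve the resulting linear system.
Node n1: branches {L1, I1, R1, R3, I4, R5, R6, R8, C4} → V_1 = 0.03123-0.02716j
Node n2: branches {C1, R2, I2, I3, R4, C2, C3, C4} → V_2 = -2.570+0.06094j
Node n3: branches {I1, R1, R2, I4, C2, R7, V1} → V_3 = -3.030+0.000j
Source currents: i(V1)=0.06424-0.2370j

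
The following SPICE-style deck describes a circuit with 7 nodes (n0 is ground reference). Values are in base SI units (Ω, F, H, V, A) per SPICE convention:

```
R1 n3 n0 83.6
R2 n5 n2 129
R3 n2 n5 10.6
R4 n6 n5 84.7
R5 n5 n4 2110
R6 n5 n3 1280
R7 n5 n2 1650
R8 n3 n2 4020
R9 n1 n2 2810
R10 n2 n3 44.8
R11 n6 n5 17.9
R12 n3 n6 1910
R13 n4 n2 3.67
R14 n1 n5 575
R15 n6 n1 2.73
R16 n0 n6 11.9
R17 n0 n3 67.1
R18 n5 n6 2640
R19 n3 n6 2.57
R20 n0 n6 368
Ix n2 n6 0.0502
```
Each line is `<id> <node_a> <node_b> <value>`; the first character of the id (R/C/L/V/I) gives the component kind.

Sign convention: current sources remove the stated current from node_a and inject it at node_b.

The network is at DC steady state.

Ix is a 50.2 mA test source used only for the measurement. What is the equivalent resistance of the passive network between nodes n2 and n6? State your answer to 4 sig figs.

MNA unknowns: 6 node voltages V₁..V_6
R1: Y=0.01196 on G[3,0]
R2: Y=0.007752 on G[5,2]
R3: Y=0.09434 on G[2,5]
R4: Y=0.01181 on G[6,5]
R5: Y=0.0004739 on G[5,4]
R6: Y=0.0007813 on G[5,3]
R7: Y=0.0006061 on G[5,2]
R8: Y=0.0002488 on G[3,2]
R9: Y=0.0003559 on G[1,2]
R10: Y=0.02232 on G[2,3]
R11: Y=0.05587 on G[6,5]
R12: Y=0.0005236 on G[3,6]
R13: Y=0.2725 on G[4,2]
R14: Y=0.001739 on G[1,5]
R15: Y=0.3663 on G[6,1]
R16: Y=0.08403 on G[0,6]
R17: Y=0.01490 on G[0,3]
R18: Y=0.0003788 on G[5,6]
R19: Y=0.3891 on G[3,6]
R20: Y=0.002717 on G[0,6]
Ix: z[2]−=0.0502, z[6]+=0.0502
solve → V1=0.006941, V2=-0.7794, V3=-0.03202, V4=-0.7788, V5=-0.4590, V6=0.009917

R_eq = 15.72 Ω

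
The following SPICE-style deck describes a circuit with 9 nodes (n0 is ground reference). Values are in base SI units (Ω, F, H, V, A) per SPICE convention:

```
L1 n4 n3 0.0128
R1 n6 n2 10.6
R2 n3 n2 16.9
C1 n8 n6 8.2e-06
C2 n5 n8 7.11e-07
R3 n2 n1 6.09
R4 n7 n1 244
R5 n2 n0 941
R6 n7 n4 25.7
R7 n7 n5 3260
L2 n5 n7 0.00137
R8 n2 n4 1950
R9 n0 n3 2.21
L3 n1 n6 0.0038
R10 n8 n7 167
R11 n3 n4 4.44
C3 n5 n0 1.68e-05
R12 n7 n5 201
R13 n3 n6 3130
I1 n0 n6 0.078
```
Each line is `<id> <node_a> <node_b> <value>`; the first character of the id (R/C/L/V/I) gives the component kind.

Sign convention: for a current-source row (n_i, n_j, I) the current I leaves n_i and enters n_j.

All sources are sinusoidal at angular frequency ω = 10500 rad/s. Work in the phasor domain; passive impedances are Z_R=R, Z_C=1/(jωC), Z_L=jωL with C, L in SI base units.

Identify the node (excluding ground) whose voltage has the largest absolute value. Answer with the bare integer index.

6

MNA unknowns: 8 node voltages V₁..V_8
L1: Y=0.000-0.007440j on G[4,3]
R1: Y=0.09434+0.000j on G[6,2]
R2: Y=0.05917+0.000j on G[3,2]
C1: Y=0.000+0.08610j on G[8,6]
C2: Y=0.000+0.007465j on G[5,8]
R3: Y=0.1642+0.000j on G[2,1]
R4: Y=0.004098+0.000j on G[7,1]
R5: Y=0.001063+0.000j on G[2,0]
R6: Y=0.03891+0.000j on G[7,4]
R7: Y=0.0003067+0.000j on G[7,5]
L2: Y=0.000-0.06952j on G[5,7]
R8: Y=0.0005128+0.000j on G[2,4]
R9: Y=0.4525+0.000j on G[0,3]
L3: Y=0.000-0.02506j on G[1,6]
R10: Y=0.005988+0.000j on G[8,7]
R11: Y=0.2252+0.000j on G[3,4]
C3: Y=0.000+0.1764j on G[5,0]
R12: Y=0.004975+0.000j on G[7,5]
R13: Y=0.0003195+0.000j on G[3,6]
I1: z[0]−=0.078, z[6]+=0.078
solve → V1=1.189-0.2769j, V2=1.192-0.1818j, V3=0.1401-0.01304j, V4=0.1422+0.005356j, V5=0.03453-0.07556j, V6=1.876-0.1253j, V7=0.1442+0.1139j, V8=1.737-0.01936j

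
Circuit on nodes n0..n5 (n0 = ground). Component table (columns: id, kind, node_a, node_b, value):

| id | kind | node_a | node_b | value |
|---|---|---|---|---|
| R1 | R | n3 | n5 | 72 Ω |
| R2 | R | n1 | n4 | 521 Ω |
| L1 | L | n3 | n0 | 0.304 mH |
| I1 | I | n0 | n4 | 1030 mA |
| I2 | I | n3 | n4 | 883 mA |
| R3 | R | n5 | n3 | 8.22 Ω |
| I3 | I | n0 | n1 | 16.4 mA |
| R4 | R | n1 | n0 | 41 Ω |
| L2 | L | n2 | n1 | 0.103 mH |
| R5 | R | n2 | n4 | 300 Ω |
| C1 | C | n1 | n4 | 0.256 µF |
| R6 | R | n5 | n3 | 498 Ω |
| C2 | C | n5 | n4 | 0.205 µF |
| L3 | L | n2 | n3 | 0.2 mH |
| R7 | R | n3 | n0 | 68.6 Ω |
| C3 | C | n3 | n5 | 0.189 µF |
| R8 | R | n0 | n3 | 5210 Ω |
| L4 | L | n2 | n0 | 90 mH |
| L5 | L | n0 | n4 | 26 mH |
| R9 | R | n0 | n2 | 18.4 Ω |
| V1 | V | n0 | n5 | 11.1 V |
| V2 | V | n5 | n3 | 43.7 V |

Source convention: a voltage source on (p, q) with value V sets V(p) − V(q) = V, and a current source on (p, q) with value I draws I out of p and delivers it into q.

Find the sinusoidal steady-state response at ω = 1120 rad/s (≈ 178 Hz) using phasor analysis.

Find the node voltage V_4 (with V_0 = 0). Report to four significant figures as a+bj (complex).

7.646+46.86j V

Apply KCL at each of the 5 non-ground nodes and solve the resulting linear system.
Node n1: branches {R2, I3, R4, L2, C1} → V_1 = -54.73+1.205j
Node n2: branches {L2, R5, L3, L4, R9} → V_2 = -54.72+1.037j
Node n3: branches {R1, L1, I2, R3, R6, L3, R7, C3, R8, V2} → V_3 = -54.80+0.000j
Node n4: branches {R2, I1, I2, R5, C1, C2, L5} → V_4 = 7.646+46.86j
Node n5: branches {R1, R3, R6, C2, C3, V1, V2} → V_5 = -11.10+0.000j
Source currents: i(V1)=-4.545+161.3j, i(V2)=-10.57+161.3j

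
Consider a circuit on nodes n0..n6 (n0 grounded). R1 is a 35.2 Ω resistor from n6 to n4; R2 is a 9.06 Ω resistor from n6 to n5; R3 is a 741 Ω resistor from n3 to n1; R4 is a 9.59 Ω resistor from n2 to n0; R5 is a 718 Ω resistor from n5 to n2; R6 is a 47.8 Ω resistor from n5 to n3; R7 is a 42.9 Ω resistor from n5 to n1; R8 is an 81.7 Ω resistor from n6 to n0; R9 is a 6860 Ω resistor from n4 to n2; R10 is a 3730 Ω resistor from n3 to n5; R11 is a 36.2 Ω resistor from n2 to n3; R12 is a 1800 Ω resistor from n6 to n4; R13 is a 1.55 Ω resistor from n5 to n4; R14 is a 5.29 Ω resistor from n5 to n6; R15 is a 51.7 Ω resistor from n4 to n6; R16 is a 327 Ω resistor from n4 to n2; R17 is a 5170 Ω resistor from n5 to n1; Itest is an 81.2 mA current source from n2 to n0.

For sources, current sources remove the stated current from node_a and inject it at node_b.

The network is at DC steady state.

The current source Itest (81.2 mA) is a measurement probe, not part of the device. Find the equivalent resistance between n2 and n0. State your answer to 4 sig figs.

Apply KCL at each of the 6 non-ground nodes and solve the resulting linear system.
Node n1: branches {R3, R7, R17} → V_1 = -0.4393
Node n2: branches {R4, R5, R9, R11, R16, Itest} → V_2 = -0.7299
Node n3: branches {R3, R6, R10, R11} → V_3 = -0.5955
Node n4: branches {R1, R9, R12, R13, R15, R16} → V_4 = -0.4307
Node n5: branches {R2, R5, R6, R7, R10, R13, R14, R17} → V_5 = -0.4303
Node n6: branches {R1, R2, R8, R12, R14, R15} → V_6 = -0.4157

R_eq = 8.989 Ω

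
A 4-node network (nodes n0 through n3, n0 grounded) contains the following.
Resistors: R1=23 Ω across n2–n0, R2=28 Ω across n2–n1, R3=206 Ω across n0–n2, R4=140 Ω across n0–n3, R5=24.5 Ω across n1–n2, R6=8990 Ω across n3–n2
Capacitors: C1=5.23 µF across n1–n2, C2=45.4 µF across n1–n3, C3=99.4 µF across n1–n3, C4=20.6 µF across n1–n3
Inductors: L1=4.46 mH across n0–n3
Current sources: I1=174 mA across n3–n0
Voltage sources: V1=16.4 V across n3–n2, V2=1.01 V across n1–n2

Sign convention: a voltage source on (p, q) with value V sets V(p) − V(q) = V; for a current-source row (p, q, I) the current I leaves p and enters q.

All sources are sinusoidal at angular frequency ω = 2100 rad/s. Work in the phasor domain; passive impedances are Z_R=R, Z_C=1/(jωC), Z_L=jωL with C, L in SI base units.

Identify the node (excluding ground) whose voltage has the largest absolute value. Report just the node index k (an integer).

2

Element admittances at ω=2100 rad/s:
  Y(R1) = 0.04348+0.000j S between n2,n0
  Y(R2) = 0.03571+0.000j S between n2,n1
  Y(R3) = 0.004854+0.000j S between n0,n2
  Y(C1) = 0.000+0.01098j S between n1,n2
  Y(C2) = 0.000+0.09534j S between n1,n3
  Y(R4) = 0.007143+0.000j S between n0,n3
  Y(R5) = 0.04082+0.000j S between n1,n2
  Y(C3) = 0.000+0.2087j S between n1,n3
  Y(R6) = 0.0001112+0.000j S between n3,n2
  Y(L1) = 0.000-0.1068j S between n0,n3
  Y(C4) = 0.000+0.04326j S between n1,n3
  I1: injects 0.174 A into n0 (from n3)
  V1: constraint V(n3)−V(n2) = 16.4
  V2: constraint V(n1)−V(n2) = 1.01
Assemble and solve the 5×5 MNA system:
  V(n1)=-13.02+4.563j  V(n2)=-14.03+4.563j  V(n3)=2.371+4.563j
  i(V1)=-0.6799-5.125j  i(V2)=-0.07730+5.334j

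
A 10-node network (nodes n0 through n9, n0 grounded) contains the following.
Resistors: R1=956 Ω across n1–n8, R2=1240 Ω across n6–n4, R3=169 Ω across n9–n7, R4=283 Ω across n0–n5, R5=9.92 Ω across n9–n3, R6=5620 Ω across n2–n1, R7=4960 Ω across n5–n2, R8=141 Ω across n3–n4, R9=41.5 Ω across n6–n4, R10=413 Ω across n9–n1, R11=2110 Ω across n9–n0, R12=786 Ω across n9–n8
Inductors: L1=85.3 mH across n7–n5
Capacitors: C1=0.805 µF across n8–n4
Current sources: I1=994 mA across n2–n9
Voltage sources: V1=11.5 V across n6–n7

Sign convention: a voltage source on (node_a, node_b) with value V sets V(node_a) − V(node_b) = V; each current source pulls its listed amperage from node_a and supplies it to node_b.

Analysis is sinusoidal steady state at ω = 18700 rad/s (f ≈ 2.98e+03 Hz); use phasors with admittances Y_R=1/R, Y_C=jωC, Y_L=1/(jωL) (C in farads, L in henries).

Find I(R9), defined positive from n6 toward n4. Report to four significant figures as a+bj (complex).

Apply KCL at each of the 9 non-ground nodes and solve the resulting linear system.
Node n1: branches {R1, R6, R10} → V_1 = 235.4+423.1j
Node n2: branches {R6, I1, R7} → V_2 = -2536+167.7j
Node n3: branches {R5, R8} → V_3 = 384.7+431.3j
Node n4: branches {R2, C1, R8, R9} → V_4 = 360.7+443.5j
Node n5: branches {R4, L1, R7} → V_5 = -51.82-57.73j
Node n6: branches {R2, R9, V1} → V_6 = 357.6+449.1j
Node n7: branches {R3, L1, V1} → V_7 = 346.1+449.1j
Node n8: branches {R1, C1, R12} → V_8 = 357.3+449.5j
Node n9: branches {R3, R5, I1, R10, R11, R12} → V_9 = 386.4+430.4j
Source currents: i(V1)=0.07925-0.1389j

-0.07668+0.1344j A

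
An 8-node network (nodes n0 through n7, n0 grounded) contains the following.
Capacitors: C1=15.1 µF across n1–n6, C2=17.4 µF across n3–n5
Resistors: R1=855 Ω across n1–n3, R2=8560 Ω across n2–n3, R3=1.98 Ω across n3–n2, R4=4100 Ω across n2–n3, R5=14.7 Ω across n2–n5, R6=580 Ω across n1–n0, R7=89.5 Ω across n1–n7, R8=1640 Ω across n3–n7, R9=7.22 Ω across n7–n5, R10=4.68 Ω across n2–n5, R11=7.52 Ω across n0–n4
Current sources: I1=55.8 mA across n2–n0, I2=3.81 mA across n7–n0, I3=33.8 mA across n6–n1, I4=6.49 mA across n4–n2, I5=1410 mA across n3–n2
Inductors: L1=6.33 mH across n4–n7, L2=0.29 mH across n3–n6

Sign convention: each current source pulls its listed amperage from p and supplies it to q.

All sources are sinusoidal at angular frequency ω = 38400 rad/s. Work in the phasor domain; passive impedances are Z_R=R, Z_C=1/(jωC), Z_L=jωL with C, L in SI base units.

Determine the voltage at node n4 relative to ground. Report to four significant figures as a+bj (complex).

-0.3833+0.1274j V

Element admittances at ω=38400 rad/s:
  Y(C1) = 0.000+0.5798j S between n1,n6
  Y(R1) = 0.001170+0.000j S between n1,n3
  I1: injects 0.0558 A into n0 (from n2)
  Y(L1) = 0.000-0.004114j S between n4,n7
  Y(R2) = 0.0001168+0.000j S between n2,n3
  Y(R3) = 0.5051+0.000j S between n3,n2
  Y(R4) = 0.0002439+0.000j S between n2,n3
  Y(R5) = 0.06803+0.000j S between n2,n5
  Y(C2) = 0.000+0.6682j S between n3,n5
  I2: injects 0.00381 A into n0 (from n7)
  Y(R6) = 0.001724+0.000j S between n1,n0
  Y(R7) = 0.01117+0.000j S between n1,n7
  I3: injects 0.0338 A into n1 (from n6)
  Y(L2) = 0.000-0.08980j S between n3,n6
  I4: injects 0.00649 A into n2 (from n4)
  Y(R8) = 0.0006098+0.000j S between n3,n7
  Y(R9) = 0.1385+0.000j S between n7,n5
  Y(R10) = 0.2137+0.000j S between n2,n5
  Y(R11) = 0.1330+0.000j S between n0,n4
  I5: injects 1.41 A into n2 (from n3)
Assemble and solve the 7×7 MNA system:
  V(n1)=-5.009-9.828j  V(n2)=-3.145-10.17j  V(n3)=-4.940-9.905j  V(n4)=-0.3833+0.1274j  V(n5)=-4.753-10.64j  V(n6)=-5.022-9.745j  V(n7)=-4.502-10.69j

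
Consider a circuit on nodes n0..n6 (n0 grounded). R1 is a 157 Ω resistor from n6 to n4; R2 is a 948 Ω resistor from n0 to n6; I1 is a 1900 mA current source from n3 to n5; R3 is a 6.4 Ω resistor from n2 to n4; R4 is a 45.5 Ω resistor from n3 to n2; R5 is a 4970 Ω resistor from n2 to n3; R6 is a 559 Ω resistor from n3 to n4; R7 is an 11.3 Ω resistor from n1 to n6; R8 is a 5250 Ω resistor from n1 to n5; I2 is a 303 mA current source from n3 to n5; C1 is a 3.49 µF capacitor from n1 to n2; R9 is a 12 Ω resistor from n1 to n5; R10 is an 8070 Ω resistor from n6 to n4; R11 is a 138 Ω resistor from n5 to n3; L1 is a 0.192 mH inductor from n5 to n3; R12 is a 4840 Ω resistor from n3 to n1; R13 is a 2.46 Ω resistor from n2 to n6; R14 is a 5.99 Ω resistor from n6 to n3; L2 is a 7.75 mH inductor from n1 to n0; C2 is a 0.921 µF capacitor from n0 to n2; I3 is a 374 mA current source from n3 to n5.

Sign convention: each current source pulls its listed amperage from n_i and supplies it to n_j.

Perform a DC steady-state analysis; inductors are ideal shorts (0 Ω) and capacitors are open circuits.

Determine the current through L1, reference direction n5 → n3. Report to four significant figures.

Element admittances at DC:
  Y(R1) = 0.006369 S between n6,n4
  Y(R2) = 0.001055 S between n0,n6
  I1: injects 1.9 A into n5 (from n3)
  Y(R3) = 0.1562 S between n2,n4
  Y(R4) = 0.02198 S between n3,n2
  Y(R5) = 0.0002012 S between n2,n3
  Y(R6) = 0.001789 S between n3,n4
  Y(R7) = 0.08850 S between n1,n6
  Y(R8) = 0.0001905 S between n1,n5
  I2: injects 0.303 A into n5 (from n3)
  Y(C1) = 0.000 S between n1,n2
  Y(R9) = 0.08333 S between n1,n5
  Y(R10) = 0.0001239 S between n6,n4
  Y(R11) = 0.007246 S between n5,n3
  L1: short n5↔n3 (DC inductor)
  Y(R12) = 0.0002066 S between n3,n1
  Y(R13) = 0.4065 S between n2,n6
  Y(R14) = 0.1669 S between n6,n3
  L2: short n1↔n0 (DC inductor)
  Y(C2) = 0.000 S between n0,n2
  I3: injects 0.374 A into n5 (from n3)
Assemble and solve the 8×8 MNA system:
  V(n1)=0.000  V(n2)=0.000  V(n3)=0.000  V(n4)=0.000  V(n5)=0.000  V(n6)=0.000
  i(L1)=2.577  i(L2)=0.000

2.577 A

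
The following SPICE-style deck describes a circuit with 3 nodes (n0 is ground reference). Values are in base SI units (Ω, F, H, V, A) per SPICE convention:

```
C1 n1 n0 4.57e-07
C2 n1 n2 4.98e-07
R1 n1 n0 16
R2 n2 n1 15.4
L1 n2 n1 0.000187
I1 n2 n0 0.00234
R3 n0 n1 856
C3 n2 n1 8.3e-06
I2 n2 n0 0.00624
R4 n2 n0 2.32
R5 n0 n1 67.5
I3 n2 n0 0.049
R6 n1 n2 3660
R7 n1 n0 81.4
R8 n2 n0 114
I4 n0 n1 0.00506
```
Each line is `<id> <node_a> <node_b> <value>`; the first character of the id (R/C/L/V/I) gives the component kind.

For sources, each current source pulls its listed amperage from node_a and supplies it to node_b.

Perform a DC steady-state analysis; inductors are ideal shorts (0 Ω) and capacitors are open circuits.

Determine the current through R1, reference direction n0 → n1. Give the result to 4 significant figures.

Apply KCL at each of the 2 non-ground nodes and solve the resulting linear system.
Node n1: branches {C1, C2, R1, R2, L1, R3, C3, R5, R6, R7, I4} → V_1 = -0.09899
Node n2: branches {C2, R2, L1, I1, C3, I2, R4, I3, R6, R8} → V_2 = -0.09899
Source currents: i(L1)=-0.01404

0.006187 A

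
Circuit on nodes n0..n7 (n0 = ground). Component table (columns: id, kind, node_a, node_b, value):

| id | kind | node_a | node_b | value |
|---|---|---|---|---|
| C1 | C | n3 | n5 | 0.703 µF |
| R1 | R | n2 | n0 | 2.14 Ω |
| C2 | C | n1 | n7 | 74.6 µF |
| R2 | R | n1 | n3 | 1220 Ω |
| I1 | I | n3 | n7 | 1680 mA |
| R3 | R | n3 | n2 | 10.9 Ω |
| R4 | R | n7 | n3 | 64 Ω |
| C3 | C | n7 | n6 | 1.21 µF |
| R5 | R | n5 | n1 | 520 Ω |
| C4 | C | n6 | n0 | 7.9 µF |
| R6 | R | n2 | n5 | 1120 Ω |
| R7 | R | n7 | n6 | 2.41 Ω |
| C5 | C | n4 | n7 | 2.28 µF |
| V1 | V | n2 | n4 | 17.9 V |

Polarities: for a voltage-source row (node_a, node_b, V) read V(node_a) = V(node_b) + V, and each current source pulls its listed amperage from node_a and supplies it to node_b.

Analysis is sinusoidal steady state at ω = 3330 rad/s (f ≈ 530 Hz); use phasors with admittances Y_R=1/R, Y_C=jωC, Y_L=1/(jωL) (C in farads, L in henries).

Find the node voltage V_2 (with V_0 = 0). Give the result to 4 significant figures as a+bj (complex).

Apply KCL at each of the 7 non-ground nodes and solve the resulting linear system.
Node n1: branches {C2, R2, R5} → V_1 = 12.04-34.66j
Node n2: branches {R1, R3, R6, V1} → V_2 = -1.999-0.5420j
Node n3: branches {C1, R2, I1, R3, R4} → V_3 = -14.94-5.671j
Node n4: branches {C5, V1} → V_4 = -19.90-0.5420j
Node n5: branches {C1, R5, R6} → V_5 = -10.55-27.49j
Node n6: branches {C3, C4, R7} → V_6 = 9.628-35.51j
Node n7: branches {C2, I1, R4, C3, R7, C5} → V_7 = 11.89-34.92j
Source currents: i(V1)=-0.2610-0.2413j

-1.999-0.5420j V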